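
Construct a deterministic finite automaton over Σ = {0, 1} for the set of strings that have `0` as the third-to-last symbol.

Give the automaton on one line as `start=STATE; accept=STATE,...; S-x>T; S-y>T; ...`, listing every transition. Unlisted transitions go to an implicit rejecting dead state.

start=q0; accept=q7,q8,q9,q10; q0-0>q1; q0-1>q2; q1-0>q3; q1-1>q4; q2-0>q5; q2-1>q6; q3-0>q7; q3-1>q8; q4-0>q9; q4-1>q10; q5-0>q11; q5-1>q12; q6-0>q13; q6-1>q14; q7-0>q7; q7-1>q8; q8-0>q9; q8-1>q10; q9-0>q11; q9-1>q12; q10-0>q13; q10-1>q14; q11-0>q7; q11-1>q8; q12-0>q9; q12-1>q10; q13-0>q11; q13-1>q12; q14-0>q13; q14-1>q14

Because acceptance depends on a position counted from the end, the machine has to buffer the most recent 3 symbols. Make each state the string of the last up-to-3 symbols read; on input `x` shift the window left and append `x`. Accept when the buffered window has length 3 and begins with `0`.
15 states suffice.
          0    1  
>  q0     q1   q2 
   q1     q3   q4 
   q2     q5   q6 
   q3     q7   q8 
   q4     q9  q10 
   q5    q11  q12 
   q6    q13  q14 
 * q7     q7   q8 
 * q8     q9  q10 
 * q9    q11  q12 
 * q10   q13  q14 
   q11    q7   q8 
   q12    q9  q10 
   q13   q11  q12 
   q14   q13  q14 
(> = start, * = accepting)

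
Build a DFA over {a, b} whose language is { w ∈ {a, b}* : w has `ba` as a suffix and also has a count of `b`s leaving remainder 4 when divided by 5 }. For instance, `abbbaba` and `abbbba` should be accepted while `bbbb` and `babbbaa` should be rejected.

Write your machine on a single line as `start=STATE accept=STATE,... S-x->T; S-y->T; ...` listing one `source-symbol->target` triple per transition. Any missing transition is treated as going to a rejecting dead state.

start=S0; accept=S5; S0-a->S0; S0-b->S1; S1-a->S1; S1-b->S2; S2-a->S2; S2-b->S3; S3-a->S3; S3-b->S4; S4-a->S5; S4-b->S0; S5-a->S6; S5-b->S0; S6-a->S6; S6-b->S0

Run two small machines in parallel and take their product. The first has 3 states tracking how much of the suffix `ba` has currently been matched; the second has 5 states tracking the count of `b`s modulo 5. A product state is a pair (one from each), accepting exactly when both do. Equivalent product states are then merged.
With 7 states:
        a   b  
>  S0   S0  S1 
   S1   S1  S2 
   S2   S2  S3 
   S3   S3  S4 
   S4   S5  S0 
 * S5   S6  S0 
   S6   S6  S0 
(> = start, * = accepting)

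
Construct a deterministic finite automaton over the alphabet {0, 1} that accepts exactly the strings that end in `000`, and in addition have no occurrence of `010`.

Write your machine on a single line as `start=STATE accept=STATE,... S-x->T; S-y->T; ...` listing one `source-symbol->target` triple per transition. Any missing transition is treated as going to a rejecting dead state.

Build one automaton per condition and run them in lockstep. The first has 4 states tracking how much of the suffix `000` has currently been matched; the second has 4 states tracking partial matches of the forbidden pattern `010`. A product state is a pair (one from each), accepting exactly when both do. Minimizing collapses redundant product states.
6 states suffice.
        0   1  
>  s0   s1  s0 
   s1   s2  s3 
   s2   s4  s3 
   s3   s5  s0 
 * s4   s4  s3 
   s5   s5  s5 
(> = start, * = accepting)

start=s0; accept=s4; s0-0->s1; s0-1->s0; s1-0->s2; s1-1->s3; s2-0->s4; s2-1->s3; s3-0->s5; s3-1->s0; s4-0->s4; s4-1->s3; s5-0->s5; s5-1->s5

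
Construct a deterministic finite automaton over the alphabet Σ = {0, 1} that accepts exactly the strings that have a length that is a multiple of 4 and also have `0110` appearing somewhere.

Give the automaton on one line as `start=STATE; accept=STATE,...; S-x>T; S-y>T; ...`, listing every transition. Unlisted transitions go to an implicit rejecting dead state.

Build one automaton per condition and run them in lockstep. The first has 4 states tracking the input length modulo 4; the second has 5 states tracking whether and how much of `0110` has been seen. A product state is a pair (one from each), accepting exactly when both do.
20 states suffice.
          0    1  
>  s0     s1   s2 
   s1     s3   s4 
   s2     s3   s5 
   s3     s6   s7 
   s4     s6   s8 
   s5     s6   s9 
   s6    s10  s11 
   s7    s10  s12 
   s8    s13   s0 
   s9    s10   s0 
   s10    s1  s14 
   s11    s1  s15 
   s12   s16   s2 
 * s13   s16  s16 
   s14    s3  s17 
   s15   s18   s5 
   s16   s18  s18 
   s17   s19   s9 
   s18   s19  s19 
   s19   s13  s13 
(> = start, * = accepting)

start=s0; accept=s13; s0-0>s1; s0-1>s2; s1-0>s3; s1-1>s4; s2-0>s3; s2-1>s5; s3-0>s6; s3-1>s7; s4-0>s6; s4-1>s8; s5-0>s6; s5-1>s9; s6-0>s10; s6-1>s11; s7-0>s10; s7-1>s12; s8-0>s13; s8-1>s0; s9-0>s10; s9-1>s0; s10-0>s1; s10-1>s14; s11-0>s1; s11-1>s15; s12-0>s16; s12-1>s2; s13-0>s16; s13-1>s16; s14-0>s3; s14-1>s17; s15-0>s18; s15-1>s5; s16-0>s18; s16-1>s18; s17-0>s19; s17-1>s9; s18-0>s19; s18-1>s19; s19-0>s13; s19-1>s13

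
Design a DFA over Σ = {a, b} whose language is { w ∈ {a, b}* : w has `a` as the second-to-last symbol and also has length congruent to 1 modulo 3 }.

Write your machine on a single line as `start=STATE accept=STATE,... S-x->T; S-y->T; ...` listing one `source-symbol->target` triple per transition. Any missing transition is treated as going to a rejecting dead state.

start=s0; accept=s4; s0-a->s1; s0-b->s1; s1-a->s2; s1-b->s2; s2-a->s3; s2-b->s0; s3-a->s4; s3-b->s4; s4-a->s2; s4-b->s2

Run two small machines in parallel and take their product. The first has 7 states tracking the last 2 symbols read; the second has 3 states tracking the input length modulo 3. A product state is a pair (one from each), accepting exactly when both do. Minimizing collapses redundant product states.
A 5-state machine:
        a   b  
>  s0   s1  s1 
   s1   s2  s2 
   s2   s3  s0 
   s3   s4  s4 
 * s4   s2  s2 
(> = start, * = accepting)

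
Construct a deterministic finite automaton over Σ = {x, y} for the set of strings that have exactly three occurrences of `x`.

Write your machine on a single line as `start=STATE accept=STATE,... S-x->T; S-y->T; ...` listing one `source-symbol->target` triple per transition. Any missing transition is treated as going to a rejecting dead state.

Count `x`s, saturating at 4: states A through D mean 0 through 3 `x`s seen; E means more than 3. Each `x` increments (capped at E); other symbols loop. Accept from {D}.
With 5 states:
       x  y 
>  A   B  A 
   B   C  B 
   C   D  C 
 * D   E  D 
   E   E  E 
(> = start, * = accepting)

start=A; accept=D; A-x->B; A-y->A; B-x->C; B-y->B; C-x->D; C-y->C; D-x->E; D-y->D; E-x->E; E-y->E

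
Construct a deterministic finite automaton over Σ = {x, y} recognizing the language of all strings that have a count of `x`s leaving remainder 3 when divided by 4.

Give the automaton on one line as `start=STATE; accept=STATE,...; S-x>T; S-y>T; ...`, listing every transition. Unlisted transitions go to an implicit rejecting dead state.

start=S0; accept=S3; S0-x>S1; S0-y>S0; S1-x>S2; S1-y>S1; S2-x>S3; S2-y>S2; S3-x>S0; S3-y>S3

The only thing that matters is how many `x`s have appeared, reduced mod 4. Use one state per residue: S0 for 0, …, S3 for 3. Reading `x` moves to the next residue; anything else stays put. S3 is accepting.
        x   y  
>  S0   S1  S0 
   S1   S2  S1 
   S2   S3  S2 
 * S3   S0  S3 
(> = start, * = accepting)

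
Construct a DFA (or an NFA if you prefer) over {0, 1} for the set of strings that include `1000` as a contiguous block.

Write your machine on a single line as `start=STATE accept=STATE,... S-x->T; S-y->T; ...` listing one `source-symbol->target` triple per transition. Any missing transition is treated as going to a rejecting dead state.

start=q0; accept=q4; q0-0->q0; q0-1->q1; q1-0->q2; q1-1->q1; q2-0->q3; q2-1->q1; q3-0->q4; q3-1->q1; q4-0->q4; q4-1->q4

Track how much of `1000` has been matched so far: state q0 is no progress, q4 is the absorbing accept state reached once `1000` has occurred. Intermediate states record partial matches; on a mismatch, fall back to the longest reusable overlap.
5 states suffice.
        0   1  
>  q0   q0  q1 
   q1   q2  q1 
   q2   q3  q1 
   q3   q4  q1 
 * q4   q4  q4 
(> = start, * = accepting)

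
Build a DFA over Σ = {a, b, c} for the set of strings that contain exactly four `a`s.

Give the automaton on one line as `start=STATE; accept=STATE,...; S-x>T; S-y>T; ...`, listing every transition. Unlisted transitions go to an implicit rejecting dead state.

start=s0; accept=s4; s0-a>s1; s0-b>s0; s0-c>s0; s1-a>s2; s1-b>s1; s1-c>s1; s2-a>s3; s2-b>s2; s2-c>s2; s3-a>s4; s3-b>s3; s3-c>s3; s4-a>s5; s4-b>s4; s4-c>s4; s5-a>s5; s5-b>s5; s5-c>s5

Only the number of `a`s matters, and only up to 5. Make a chain s0 → s1 → s2 → s3 → s4 → s5 advanced by each `a` (with s5 absorbing); every other symbol self-loops. The accepting set is {s4}.
A 6-state machine:
        a   b   c  
>  s0   s1  s0  s0 
   s1   s2  s1  s1 
   s2   s3  s2  s2 
   s3   s4  s3  s3 
 * s4   s5  s4  s4 
   s5   s5  s5  s5 
(> = start, * = accepting)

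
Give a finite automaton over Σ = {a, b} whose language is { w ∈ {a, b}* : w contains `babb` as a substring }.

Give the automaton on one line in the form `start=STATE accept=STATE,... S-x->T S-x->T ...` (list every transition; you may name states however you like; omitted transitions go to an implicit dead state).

Track how much of `babb` has been matched so far: state S0 is no progress, S4 is the absorbing accept state reached once `babb` has occurred. Intermediate states record partial matches; on a mismatch, fall back to the longest reusable overlap.
        a   b  
>  S0   S0  S1 
   S1   S2  S1 
   S2   S0  S3 
   S3   S2  S4 
 * S4   S4  S4 
(> = start, * = accepting)

start=S0 accept=S4 S0-a->S0 S0-b->S1 S1-a->S2 S1-b->S1 S2-a->S0 S2-b->S3 S3-a->S2 S3-b->S4 S4-a->S4 S4-b->S4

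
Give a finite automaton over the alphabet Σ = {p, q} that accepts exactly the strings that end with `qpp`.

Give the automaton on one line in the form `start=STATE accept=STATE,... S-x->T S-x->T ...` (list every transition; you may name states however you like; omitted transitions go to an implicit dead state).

Remember how much of `qpp` the current input suffix matches. State S0 means no match yet; S1 means the last symbol is `q`; S2 means the last 2 symbols are `qp`; S3 means the last 3 symbols are `qpp`. Only S3 accepts. On a mismatch, fall back to the longest proper suffix that is still a prefix of `qpp`.
4 states suffice.
        p   q  
>  S0   S0  S1 
   S1   S2  S1 
   S2   S3  S1 
 * S3   S0  S1 
(> = start, * = accepting)

start=S0 accept=S3 S0-p->S0 S0-q->S1 S1-p->S2 S1-q->S1 S2-p->S3 S2-q->S1 S3-p->S0 S3-q->S1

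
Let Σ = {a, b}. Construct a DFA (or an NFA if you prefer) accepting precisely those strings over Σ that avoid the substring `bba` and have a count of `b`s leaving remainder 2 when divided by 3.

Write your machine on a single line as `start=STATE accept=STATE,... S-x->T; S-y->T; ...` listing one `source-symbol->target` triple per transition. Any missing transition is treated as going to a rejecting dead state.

Handle the two conditions separately and then intersect. One (4 states) tracks partial matches of the forbidden pattern `bba`; the other (3 states) tracks the count of `b`s modulo 3. Each combined state is a pair, one component from each; accept when both components accept.
With 12 states:
          a    b  
>  S0     S0   S1 
   S1     S2   S3 
   S2     S2   S4 
 * S3     S5   S6 
 * S4     S7   S6 
   S5     S5   S8 
   S6     S8   S9 
 * S7     S7  S10 
   S8     S8  S11 
   S9    S11   S3 
   S10    S0   S9 
   S11   S11   S5 
(> = start, * = accepting)

start=S0; accept=S3,S4,S7; S0-a->S0; S0-b->S1; S1-a->S2; S1-b->S3; S2-a->S2; S2-b->S4; S3-a->S5; S3-b->S6; S4-a->S7; S4-b->S6; S5-a->S5; S5-b->S8; S6-a->S8; S6-b->S9; S7-a->S7; S7-b->S10; S8-a->S8; S8-b->S11; S9-a->S11; S9-b->S3; S10-a->S0; S10-b->S9; S11-a->S11; S11-b->S5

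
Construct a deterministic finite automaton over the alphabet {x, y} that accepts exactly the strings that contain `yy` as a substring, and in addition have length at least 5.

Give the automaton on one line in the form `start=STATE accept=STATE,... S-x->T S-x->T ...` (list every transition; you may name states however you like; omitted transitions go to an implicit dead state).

start=A accept=O,R A-x->B A-y->C B-x->D B-y->E C-x->D C-y->F D-x->G D-y->H E-x->G E-y->I F-x->I F-y->I G-x->J G-y->K H-x->J H-y->L I-x->L I-y->L J-x->M J-y->N K-x->M K-y->O L-x->O L-y->O M-x->P M-y->Q N-x->P N-y->R O-x->R O-y->R P-x->P P-y->Q Q-x->P Q-y->R R-x->R R-y->R

Run two small machines in parallel and take their product. One (3 states) tracks whether and how much of `yy` has been seen; the other (7 states) tracks the input length, saturating at 6. Each combined state is a pair, one component from each; accept when both components accept.
An 18-state machine:
       x  y 
>  A   B  C 
   B   D  E 
   C   D  F 
   D   G  H 
   E   G  I 
   F   I  I 
   G   J  K 
   H   J  L 
   I   L  L 
   J   M  N 
   K   M  O 
   L   O  O 
   M   P  Q 
   N   P  R 
 * O   R  R 
   P   P  Q 
   Q   P  R 
 * R   R  R 
(> = start, * = accepting)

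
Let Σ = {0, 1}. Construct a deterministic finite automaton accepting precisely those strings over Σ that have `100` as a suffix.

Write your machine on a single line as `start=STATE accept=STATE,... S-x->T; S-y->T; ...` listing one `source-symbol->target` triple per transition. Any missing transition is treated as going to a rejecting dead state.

start=q0; accept=q3; q0-0->q0; q0-1->q1; q1-0->q2; q1-1->q1; q2-0->q3; q2-1->q1; q3-0->q0; q3-1->q1

Remember how much of `100` the current input suffix matches. State q0 means no match yet; q1 means the last symbol is `1`; q2 means the last 2 symbols are `10`; q3 means the last 3 symbols are `100`. Only q3 accepts. On a mismatch, fall back to the longest proper suffix that is still a prefix of `100`.
4 states suffice.
        0   1  
>  q0   q0  q1 
   q1   q2  q1 
   q2   q3  q1 
 * q3   q0  q1 
(> = start, * = accepting)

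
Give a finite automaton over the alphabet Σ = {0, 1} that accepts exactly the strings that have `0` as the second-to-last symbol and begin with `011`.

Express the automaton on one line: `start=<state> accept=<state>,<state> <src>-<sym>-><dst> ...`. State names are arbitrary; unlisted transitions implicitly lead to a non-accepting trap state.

start=s0 accept=s10,s11 s0-0->s1 s0-1->s2 s1-0->s3 s1-1->s4 s2-0->s5 s2-1->s6 s3-0->s3 s3-1->s7 s4-0->s5 s4-1->s8 s5-0->s3 s5-1->s7 s6-0->s5 s6-1->s6 s7-0->s5 s7-1->s6 s8-0->s9 s8-1->s8 s9-0->s10 s9-1->s11 s10-0->s10 s10-1->s11 s11-0->s9 s11-1->s8

Build one automaton per condition and run them in lockstep. One (7 states) tracks the last 2 symbols read; the other (5 states) tracks whether the input so far still matches the prefix `011`. Each combined state is a pair, one component from each; accept when both components accept.
          0    1  
>  s0     s1   s2 
   s1     s3   s4 
   s2     s5   s6 
   s3     s3   s7 
   s4     s5   s8 
   s5     s3   s7 
   s6     s5   s6 
   s7     s5   s6 
   s8     s9   s8 
   s9    s10  s11 
 * s10   s10  s11 
 * s11    s9   s8 
(> = start, * = accepting)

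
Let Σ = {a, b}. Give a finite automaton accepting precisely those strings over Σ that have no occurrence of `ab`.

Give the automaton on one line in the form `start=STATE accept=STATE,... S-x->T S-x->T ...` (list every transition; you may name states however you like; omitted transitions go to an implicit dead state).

Track partial matches of the forbidden pattern `ab`. State S2 is a dead state reached once `ab` has occurred; every other state accepts. S0 means no part of `ab` is currently matched.
        a   b  
>* S0   S1  S0 
 * S1   S1  S2 
   S2   S2  S2 
(> = start, * = accepting)

start=S0 accept=S0,S1 S0-a->S1 S0-b->S0 S1-a->S1 S1-b->S2 S2-a->S2 S2-b->S2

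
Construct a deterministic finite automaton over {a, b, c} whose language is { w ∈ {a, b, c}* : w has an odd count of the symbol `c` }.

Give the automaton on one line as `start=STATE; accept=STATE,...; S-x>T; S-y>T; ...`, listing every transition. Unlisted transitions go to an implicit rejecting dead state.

start=s0; accept=s1; s0-a>s0; s0-b>s0; s0-c>s1; s1-a>s1; s1-b>s1; s1-c>s0

The only thing that matters is how many `c`s have appeared, reduced mod 2. Use one state per residue: s0 for 0, …, s1 for 1. Reading `c` moves to the next residue; anything else stays put. s1 is accepting.
With 2 states:
        a   b   c  
>  s0   s0  s0  s1 
 * s1   s1  s1  s0 
(> = start, * = accepting)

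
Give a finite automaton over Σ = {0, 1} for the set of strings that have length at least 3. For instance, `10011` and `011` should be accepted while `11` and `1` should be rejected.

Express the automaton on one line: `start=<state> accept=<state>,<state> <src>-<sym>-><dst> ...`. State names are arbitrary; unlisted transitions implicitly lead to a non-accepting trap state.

start=q0 accept=q3,q4 q0-0->q1 q0-1->q1 q1-0->q2 q1-1->q2 q2-0->q3 q2-1->q3 q3-0->q4 q3-1->q4 q4-0->q4 q4-1->q4

We only need to distinguish lengths 0, 1, …, 3, and '>3'. Chain q0 → q1 → q2 → q3 → q4 on every symbol, with q4 looping. Accepting states: {q3, q4}.
A 5-state machine:
        0   1  
>  q0   q1  q1 
   q1   q2  q2 
   q2   q3  q3 
 * q3   q4  q4 
 * q4   q4  q4 
(> = start, * = accepting)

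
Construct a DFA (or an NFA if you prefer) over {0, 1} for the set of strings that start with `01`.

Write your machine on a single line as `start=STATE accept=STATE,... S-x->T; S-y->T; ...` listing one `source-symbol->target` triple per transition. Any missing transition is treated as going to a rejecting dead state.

start=s0; accept=s2; s0-0->s1; s0-1->s3; s1-0->s3; s1-1->s2; s2-0->s2; s2-1->s2; s3-0->s3; s3-1->s3

Walk along `01` while the input agrees: from s0 take `0` to s1, and so on. Any deviation drops to the rejecting sink s3. Once s2 is reached the prefix is confirmed and every continuation is accepted.
4 states suffice.
        0   1  
>  s0   s1  s3 
   s1   s3  s2 
 * s2   s2  s2 
   s3   s3  s3 
(> = start, * = accepting)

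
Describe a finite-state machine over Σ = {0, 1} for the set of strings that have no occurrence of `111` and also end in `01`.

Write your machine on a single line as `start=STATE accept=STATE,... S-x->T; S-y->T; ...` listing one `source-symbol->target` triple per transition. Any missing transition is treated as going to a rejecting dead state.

start=q0; accept=q3; q0-0->q1; q0-1->q2; q1-0->q1; q1-1->q3; q2-0->q1; q2-1->q4; q3-0->q1; q3-1->q4; q4-0->q1; q4-1->q5; q5-0->q6; q5-1->q5; q6-0->q6; q6-1->q7; q7-0->q6; q7-1->q5

Build one automaton per condition and run them in lockstep. One (4 states) tracks partial matches of the forbidden pattern `111`; the other (3 states) tracks how much of the suffix `01` has currently been matched. Each combined state is a pair, one component from each; accept when both components accept.
An 8-state machine:
        0   1  
>  q0   q1  q2 
   q1   q1  q3 
   q2   q1  q4 
 * q3   q1  q4 
   q4   q1  q5 
   q5   q6  q5 
   q6   q6  q7 
   q7   q6  q5 
(> = start, * = accepting)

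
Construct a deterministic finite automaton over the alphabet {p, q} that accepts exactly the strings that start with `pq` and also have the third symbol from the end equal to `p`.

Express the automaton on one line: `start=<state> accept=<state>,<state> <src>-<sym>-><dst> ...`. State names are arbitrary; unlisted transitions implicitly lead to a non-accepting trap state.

Build one automaton per condition and run them in lockstep. One (4 states) tracks whether the input so far still matches the prefix `pq`; the other (15 states) tracks the last 3 symbols read. Each combined state is a pair, one component from each; accept when both components accept. After merging equivalent states the machine shrinks.
With 11 states:
          p    q  
>  s0     s1   s2 
   s1     s2   s3 
   s2     s2   s2 
   s3     s4   s5 
 * s4     s6   s3 
 * s5     s7   s8 
   s6     s9  s10 
   s7     s6   s3 
   s8     s7   s8 
 * s9     s9  s10 
 * s10    s4   s5 
(> = start, * = accepting)

start=s0 accept=s4,s5,s9,s10 s0-p->s1 s0-q->s2 s1-p->s2 s1-q->s3 s2-p->s2 s2-q->s2 s3-p->s4 s3-q->s5 s4-p->s6 s4-q->s3 s5-p->s7 s5-q->s8 s6-p->s9 s6-q->s10 s7-p->s6 s7-q->s3 s8-p->s7 s8-q->s8 s9-p->s9 s9-q->s10 s10-p->s4 s10-q->s5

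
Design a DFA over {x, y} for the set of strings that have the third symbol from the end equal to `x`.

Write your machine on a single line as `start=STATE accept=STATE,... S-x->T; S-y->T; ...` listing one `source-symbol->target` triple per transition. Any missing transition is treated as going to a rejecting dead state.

Because acceptance depends on a position counted from the end, the machine has to buffer the most recent 3 symbols. Make each state the string of the last up-to-3 symbols read; on input `x` shift the window left and append `x`. Accept when the buffered window has length 3 and begins with `x`.
15 states suffice.
          x    y  
>  s0     s1   s2 
   s1     s3   s4 
   s2     s5   s6 
   s3     s7   s8 
   s4     s9  s10 
   s5    s11  s12 
   s6    s13  s14 
 * s7     s7   s8 
 * s8     s9  s10 
 * s9    s11  s12 
 * s10   s13  s14 
   s11    s7   s8 
   s12    s9  s10 
   s13   s11  s12 
   s14   s13  s14 
(> = start, * = accepting)

start=s0; accept=s7,s8,s9,s10; s0-x->s1; s0-y->s2; s1-x->s3; s1-y->s4; s2-x->s5; s2-y->s6; s3-x->s7; s3-y->s8; s4-x->s9; s4-y->s10; s5-x->s11; s5-y->s12; s6-x->s13; s6-y->s14; s7-x->s7; s7-y->s8; s8-x->s9; s8-y->s10; s9-x->s11; s9-y->s12; s10-x->s13; s10-y->s14; s11-x->s7; s11-y->s8; s12-x->s9; s12-y->s10; s13-x->s11; s13-y->s12; s14-x->s13; s14-y->s14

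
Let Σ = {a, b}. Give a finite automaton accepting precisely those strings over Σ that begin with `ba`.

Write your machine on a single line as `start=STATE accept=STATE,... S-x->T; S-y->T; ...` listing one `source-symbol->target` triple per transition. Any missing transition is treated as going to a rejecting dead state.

start=S0; accept=S2; S0-a->S3; S0-b->S1; S1-a->S2; S1-b->S3; S2-a->S2; S2-b->S2; S3-a->S3; S3-b->S3

Walk along `ba` while the input agrees: from S0 take `b` to S1, and so on. Any deviation drops to the rejecting sink S3. Once S2 is reached the prefix is confirmed and every continuation is accepted.
A 4-state machine:
        a   b  
>  S0   S3  S1 
   S1   S2  S3 
 * S2   S2  S2 
   S3   S3  S3 
(> = start, * = accepting)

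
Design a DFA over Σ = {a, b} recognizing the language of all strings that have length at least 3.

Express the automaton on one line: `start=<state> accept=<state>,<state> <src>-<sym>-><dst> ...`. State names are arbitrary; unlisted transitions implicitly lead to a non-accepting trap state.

start=S0 accept=S3,S4 S0-a->S1 S0-b->S1 S1-a->S2 S1-b->S2 S2-a->S3 S2-b->S3 S3-a->S4 S3-b->S4 S4-a->S4 S4-b->S4

Count input length up to 4: every symbol moves from S0 toward S4, which means 'more than 3' and absorbs. Accept from {S3, S4}.
A 5-state machine:
        a   b  
>  S0   S1  S1 
   S1   S2  S2 
   S2   S3  S3 
 * S3   S4  S4 
 * S4   S4  S4 
(> = start, * = accepting)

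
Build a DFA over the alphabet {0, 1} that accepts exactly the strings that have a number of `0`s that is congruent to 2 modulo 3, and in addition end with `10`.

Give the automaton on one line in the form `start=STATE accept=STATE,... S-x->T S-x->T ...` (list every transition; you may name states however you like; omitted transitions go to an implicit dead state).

start=q0 accept=q4 q0-0->q1 q0-1->q0 q1-0->q2 q1-1->q3 q2-0->q0 q2-1->q2 q3-0->q4 q3-1->q3 q4-0->q0 q4-1->q2

Run two small machines in parallel and take their product. The first has 3 states tracking the count of `0`s modulo 3; the second has 3 states tracking how much of the suffix `10` has currently been matched. A product state is a pair (one from each), accepting exactly when both do. Minimizing collapses redundant product states.
With 5 states:
        0   1  
>  q0   q1  q0 
   q1   q2  q3 
   q2   q0  q2 
   q3   q4  q3 
 * q4   q0  q2 
(> = start, * = accepting)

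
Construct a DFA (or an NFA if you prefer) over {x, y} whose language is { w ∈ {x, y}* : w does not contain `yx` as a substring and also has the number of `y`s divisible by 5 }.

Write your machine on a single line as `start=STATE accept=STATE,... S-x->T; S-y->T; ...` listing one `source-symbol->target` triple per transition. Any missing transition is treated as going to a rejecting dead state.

Handle the two conditions separately and then intersect. One (3 states) tracks partial matches of the forbidden pattern `yx`; the other (5 states) tracks the count of `y`s modulo 5. Each combined state is a pair, one component from each; accept when both components accept. After merging equivalent states the machine shrinks.
A 7-state machine:
        x   y  
>* S0   S0  S1 
   S1   S2  S3 
   S2   S2  S2 
   S3   S2  S4 
   S4   S2  S5 
   S5   S2  S6 
 * S6   S2  S1 
(> = start, * = accepting)

start=S0; accept=S0,S6; S0-x->S0; S0-y->S1; S1-x->S2; S1-y->S3; S2-x->S2; S2-y->S2; S3-x->S2; S3-y->S4; S4-x->S2; S4-y->S5; S5-x->S2; S5-y->S6; S6-x->S2; S6-y->S1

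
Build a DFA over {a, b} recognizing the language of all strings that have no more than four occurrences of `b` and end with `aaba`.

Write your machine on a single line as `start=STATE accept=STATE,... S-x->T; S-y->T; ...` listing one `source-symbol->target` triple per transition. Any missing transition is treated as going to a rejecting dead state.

start=q0; accept=q10,q15,q18,q20; q0-a->q1; q0-b->q2; q1-a->q3; q1-b->q2; q2-a->q4; q2-b->q5; q3-a->q3; q3-b->q6; q4-a->q7; q4-b->q5; q5-a->q8; q5-b->q9; q6-a->q10; q6-b->q5; q7-a->q7; q7-b->q11; q8-a->q12; q8-b->q9; q9-a->q13; q9-b->q14; q10-a->q7; q10-b->q5; q11-a->q15; q11-b->q9; q12-a->q12; q12-b->q16; q13-a->q17; q13-b->q14; q14-a->q14; q14-b->q14; q15-a->q12; q15-b->q9; q16-a->q18; q16-b->q14; q17-a->q17; q17-b->q19; q18-a->q17; q18-b->q14; q19-a->q20; q19-b->q14; q20-a->q14; q20-b->q14

Build one automaton per condition and run them in lockstep. One (6 states) tracks the count of `b`s, saturating at 5; the other (5 states) tracks how much of the suffix `aaba` has currently been matched. Each combined state is a pair, one component from each; accept when both components accept. Minimizing collapses redundant product states.
A 21-state machine:
          a    b  
>  q0     q1   q2 
   q1     q3   q2 
   q2     q4   q5 
   q3     q3   q6 
   q4     q7   q5 
   q5     q8   q9 
   q6    q10   q5 
   q7     q7  q11 
   q8    q12   q9 
   q9    q13  q14 
 * q10    q7   q5 
   q11   q15   q9 
   q12   q12  q16 
   q13   q17  q14 
   q14   q14  q14 
 * q15   q12   q9 
   q16   q18  q14 
   q17   q17  q19 
 * q18   q17  q14 
   q19   q20  q14 
 * q20   q14  q14 
(> = start, * = accepting)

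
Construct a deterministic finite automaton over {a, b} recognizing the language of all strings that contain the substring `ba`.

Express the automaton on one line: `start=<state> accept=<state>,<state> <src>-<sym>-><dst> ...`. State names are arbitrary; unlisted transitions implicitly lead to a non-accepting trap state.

Track how much of `ba` has been matched so far: state q0 is no progress, q2 is the absorbing accept state reached once `ba` has occurred. Intermediate states record partial matches; on a mismatch, fall back to the longest reusable overlap.
3 states suffice.
        a   b  
>  q0   q0  q1 
   q1   q2  q1 
 * q2   q2  q2 
(> = start, * = accepting)

start=q0 accept=q2 q0-a->q0 q0-b->q1 q1-a->q2 q1-b->q1 q2-a->q2 q2-b->q2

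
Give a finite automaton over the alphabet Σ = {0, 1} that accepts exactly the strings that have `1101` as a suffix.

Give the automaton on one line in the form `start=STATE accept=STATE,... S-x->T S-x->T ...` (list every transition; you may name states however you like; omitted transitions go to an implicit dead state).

start=A accept=E A-0->A A-1->B B-0->A B-1->C C-0->D C-1->C D-0->A D-1->E E-0->A E-1->C

Let each state record the length of the longest suffix of the input read so far that is also a prefix of `1101`. B means the last symbol is `1`; C means the last 2 symbols are `11`; D means the last 3 symbols are `110`; E means the last 4 symbols are `1101`. Accept only at E, where the string currently ends in `1101`.
       0  1 
>  A   A  B 
   B   A  C 
   C   D  C 
   D   A  E 
 * E   A  C 
(> = start, * = accepting)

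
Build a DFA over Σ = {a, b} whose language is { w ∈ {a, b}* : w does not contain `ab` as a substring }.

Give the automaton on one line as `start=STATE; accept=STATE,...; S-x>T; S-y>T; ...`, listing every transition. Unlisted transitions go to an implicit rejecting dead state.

Track partial matches of the forbidden pattern `ab`. State q2 is a dead state reached once `ab` has occurred; every other state accepts. q0 means no part of `ab` is currently matched.
With 3 states:
        a   b  
>* q0   q1  q0 
 * q1   q1  q2 
   q2   q2  q2 
(> = start, * = accepting)

start=q0; accept=q0,q1; q0-a>q1; q0-b>q0; q1-a>q1; q1-b>q2; q2-a>q2; q2-b>q2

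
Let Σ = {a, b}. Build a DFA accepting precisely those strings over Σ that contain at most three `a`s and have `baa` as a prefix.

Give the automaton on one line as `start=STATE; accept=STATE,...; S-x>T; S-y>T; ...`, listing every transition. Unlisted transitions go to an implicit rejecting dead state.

Run two small machines in parallel and take their product. One (5 states) tracks the count of `a`s, saturating at 4; the other (5 states) tracks whether the input so far still matches the prefix `baa`. Each combined state is a pair, one component from each; accept when both components accept. Minimizing collapses redundant product states.
With 6 states:
        a   b  
>  q0   q1  q2 
   q1   q1  q1 
   q2   q3  q1 
   q3   q4  q1 
 * q4   q5  q4 
 * q5   q1  q5 
(> = start, * = accepting)

start=q0; accept=q4,q5; q0-a>q1; q0-b>q2; q1-a>q1; q1-b>q1; q2-a>q3; q2-b>q1; q3-a>q4; q3-b>q1; q4-a>q5; q4-b>q4; q5-a>q1; q5-b>q5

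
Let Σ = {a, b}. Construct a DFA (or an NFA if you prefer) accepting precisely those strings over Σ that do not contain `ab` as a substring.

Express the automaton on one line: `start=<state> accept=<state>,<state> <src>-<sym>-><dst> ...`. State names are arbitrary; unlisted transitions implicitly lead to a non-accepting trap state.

start=q0 accept=q0,q1 q0-a->q1 q0-b->q0 q1-a->q1 q1-b->q2 q2-a->q2 q2-b->q2

Track partial matches of the forbidden pattern `ab`. State q2 is a dead state reached once `ab` has occurred; every other state accepts. q0 means no part of `ab` is currently matched.
        a   b  
>* q0   q1  q0 
 * q1   q1  q2 
   q2   q2  q2 
(> = start, * = accepting)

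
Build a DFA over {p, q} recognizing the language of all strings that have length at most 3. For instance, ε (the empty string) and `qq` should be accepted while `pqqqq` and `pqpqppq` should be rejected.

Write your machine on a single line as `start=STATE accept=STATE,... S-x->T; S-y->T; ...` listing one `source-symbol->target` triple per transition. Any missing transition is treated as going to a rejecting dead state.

start=A; accept=A,B,C,D; A-p->B; A-q->B; B-p->C; B-q->C; C-p->D; C-q->D; D-p->E; D-q->E; E-p->E; E-q->E

We only need to distinguish lengths 0, 1, …, 3, and '>3'. Chain A → B → C → D → E on every symbol, with E looping. Accepting states: {A, B, C, D}.
5 states suffice.
       p  q 
>* A   B  B 
 * B   C  C 
 * C   D  D 
 * D   E  E 
   E   E  E 
(> = start, * = accepting)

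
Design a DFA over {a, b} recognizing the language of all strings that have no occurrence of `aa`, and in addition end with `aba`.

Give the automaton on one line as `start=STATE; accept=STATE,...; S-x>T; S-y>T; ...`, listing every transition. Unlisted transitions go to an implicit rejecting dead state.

Handle the two conditions separately and then intersect. The first has 3 states tracking partial matches of the forbidden pattern `aa`; the second has 4 states tracking how much of the suffix `aba` has currently been matched. A product state is a pair (one from each), accepting exactly when both do.
An 8-state machine:
        a   b  
>  s0   s1  s0 
   s1   s2  s3 
   s2   s2  s4 
   s3   s5  s0 
   s4   s6  s7 
 * s5   s2  s3 
   s6   s2  s4 
   s7   s2  s7 
(> = start, * = accepting)

start=s0; accept=s5; s0-a>s1; s0-b>s0; s1-a>s2; s1-b>s3; s2-a>s2; s2-b>s4; s3-a>s5; s3-b>s0; s4-a>s6; s4-b>s7; s5-a>s2; s5-b>s3; s6-a>s2; s6-b>s4; s7-a>s2; s7-b>s7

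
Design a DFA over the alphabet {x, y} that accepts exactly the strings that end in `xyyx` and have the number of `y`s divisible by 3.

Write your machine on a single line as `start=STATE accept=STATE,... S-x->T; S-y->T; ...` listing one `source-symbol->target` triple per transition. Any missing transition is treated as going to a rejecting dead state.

start=S0; accept=S12; S0-x->S1; S0-y->S2; S1-x->S1; S1-y->S3; S2-x->S4; S2-y->S5; S3-x->S4; S3-y->S6; S4-x->S4; S4-y->S7; S5-x->S8; S5-y->S0; S6-x->S9; S6-y->S0; S7-x->S8; S7-y->S10; S8-x->S8; S8-y->S11; S9-x->S8; S9-y->S11; S10-x->S12; S10-y->S2; S11-x->S1; S11-y->S13; S12-x->S1; S12-y->S3; S13-x->S14; S13-y->S5; S14-x->S4; S14-y->S7

Build one automaton per condition and run them in lockstep. The first has 5 states tracking how much of the suffix `xyyx` has currently been matched; the second has 3 states tracking the count of `y`s modulo 3. A product state is a pair (one from each), accepting exactly when both do.
A 15-state machine:
          x    y  
>  S0     S1   S2 
   S1     S1   S3 
   S2     S4   S5 
   S3     S4   S6 
   S4     S4   S7 
   S5     S8   S0 
   S6     S9   S0 
   S7     S8  S10 
   S8     S8  S11 
   S9     S8  S11 
   S10   S12   S2 
   S11    S1  S13 
 * S12    S1   S3 
   S13   S14   S5 
   S14    S4   S7 
(> = start, * = accepting)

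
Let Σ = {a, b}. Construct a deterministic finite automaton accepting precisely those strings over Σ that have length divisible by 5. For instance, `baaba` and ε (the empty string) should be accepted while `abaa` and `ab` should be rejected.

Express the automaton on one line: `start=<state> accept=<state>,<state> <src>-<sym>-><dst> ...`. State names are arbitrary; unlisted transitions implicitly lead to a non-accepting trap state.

start=q0 accept=q0 q0-a->q1 q0-b->q1 q1-a->q2 q1-b->q2 q2-a->q3 q2-b->q3 q3-a->q4 q3-b->q4 q4-a->q0 q4-b->q0

Count input length modulo 5: every symbol advances one step around the cycle q0 → q1 → q2 → q3 → q4 → q0. Accept at q0.
        a   b  
>* q0   q1  q1 
   q1   q2  q2 
   q2   q3  q3 
   q3   q4  q4 
   q4   q0  q0 
(> = start, * = accepting)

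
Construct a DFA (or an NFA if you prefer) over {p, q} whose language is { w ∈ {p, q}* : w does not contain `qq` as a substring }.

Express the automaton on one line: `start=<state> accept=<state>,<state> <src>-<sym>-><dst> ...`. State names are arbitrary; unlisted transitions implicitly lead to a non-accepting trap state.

Track partial matches of the forbidden pattern `qq`. State s2 is a dead state reached once `qq` has occurred; every other state accepts. s0 means no part of `qq` is currently matched.
3 states suffice.
        p   q  
>* s0   s0  s1 
 * s1   s0  s2 
   s2   s2  s2 
(> = start, * = accepting)

start=s0 accept=s0,s1 s0-p->s0 s0-q->s1 s1-p->s0 s1-q->s2 s2-p->s2 s2-q->s2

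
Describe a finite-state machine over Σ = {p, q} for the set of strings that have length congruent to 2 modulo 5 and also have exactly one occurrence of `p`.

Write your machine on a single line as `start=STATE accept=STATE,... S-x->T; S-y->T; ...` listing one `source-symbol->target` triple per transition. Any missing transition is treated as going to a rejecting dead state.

start=A; accept=E; A-p->B; A-q->C; B-p->D; B-q->E; C-p->E; C-q->F; D-p->G; D-q->G; E-p->G; E-q->H; F-p->H; F-q->I; G-p->J; G-q->J; H-p->J; H-q->K; I-p->K; I-q->L; J-p->M; J-q->M; K-p->M; K-q->N; L-p->N; L-q->A; M-p->O; M-q->O; N-p->O; N-q->B; O-p->D; O-q->D

Handle the two conditions separately and then intersect. The first has 5 states tracking the input length modulo 5; the second has 3 states tracking the count of `p`s, saturating at 2. A product state is a pair (one from each), accepting exactly when both do.
15 states suffice.
       p  q 
>  A   B  C 
   B   D  E 
   C   E  F 
   D   G  G 
 * E   G  H 
   F   H  I 
   G   J  J 
   H   J  K 
   I   K  L 
   J   M  M 
   K   M  N 
   L   N  A 
   M   O  O 
   N   O  B 
   O   D  D 
(> = start, * = accepting)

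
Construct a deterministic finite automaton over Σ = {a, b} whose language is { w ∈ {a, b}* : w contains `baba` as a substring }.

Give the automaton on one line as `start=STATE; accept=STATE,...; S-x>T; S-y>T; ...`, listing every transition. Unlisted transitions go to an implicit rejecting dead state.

start=s0; accept=s4; s0-a>s0; s0-b>s1; s1-a>s2; s1-b>s1; s2-a>s0; s2-b>s3; s3-a>s4; s3-b>s1; s4-a>s4; s4-b>s4

Track how much of `baba` has been matched so far: state s0 is no progress, s4 is the absorbing accept state reached once `baba` has occurred. Intermediate states record partial matches; on a mismatch, fall back to the longest reusable overlap.
        a   b  
>  s0   s0  s1 
   s1   s2  s1 
   s2   s0  s3 
   s3   s4  s1 
 * s4   s4  s4 
(> = start, * = accepting)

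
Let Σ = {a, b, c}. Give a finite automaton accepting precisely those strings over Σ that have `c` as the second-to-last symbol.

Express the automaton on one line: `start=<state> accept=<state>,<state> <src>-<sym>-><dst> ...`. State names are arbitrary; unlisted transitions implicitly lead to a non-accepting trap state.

start=S0 accept=S10,S11,S12 S0-a->S1 S0-b->S2 S0-c->S3 S1-a->S4 S1-b->S5 S1-c->S6 S2-a->S7 S2-b->S8 S2-c->S9 S3-a->S10 S3-b->S11 S3-c->S12 S4-a->S4 S4-b->S5 S4-c->S6 S5-a->S7 S5-b->S8 S5-c->S9 S6-a->S10 S6-b->S11 S6-c->S12 S7-a->S4 S7-b->S5 S7-c->S6 S8-a->S7 S8-b->S8 S8-c->S9 S9-a->S10 S9-b->S11 S9-c->S12 S10-a->S4 S10-b->S5 S10-c->S6 S11-a->S7 S11-b->S8 S11-c->S9 S12-a->S10 S12-b->S11 S12-c->S12

Because acceptance depends on a position counted from the end, the machine has to buffer the most recent 2 symbols. Make each state the string of the last up-to-2 symbols read; on input `x` shift the window left and append `x`. Accept when the buffered window has length 2 and begins with `c`.
A 13-state machine:
          a    b    c  
>  S0     S1   S2   S3 
   S1     S4   S5   S6 
   S2     S7   S8   S9 
   S3    S10  S11  S12 
   S4     S4   S5   S6 
   S5     S7   S8   S9 
   S6    S10  S11  S12 
   S7     S4   S5   S6 
   S8     S7   S8   S9 
   S9    S10  S11  S12 
 * S10    S4   S5   S6 
 * S11    S7   S8   S9 
 * S12   S10  S11  S12 
(> = start, * = accepting)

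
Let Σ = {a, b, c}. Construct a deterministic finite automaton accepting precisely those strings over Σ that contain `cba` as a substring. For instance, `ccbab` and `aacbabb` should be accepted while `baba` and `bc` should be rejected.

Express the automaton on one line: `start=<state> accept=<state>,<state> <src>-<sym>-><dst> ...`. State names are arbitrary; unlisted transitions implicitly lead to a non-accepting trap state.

start=q0 accept=q3 q0-a->q0 q0-b->q0 q0-c->q1 q1-a->q0 q1-b->q2 q1-c->q1 q2-a->q3 q2-b->q0 q2-c->q1 q3-a->q3 q3-b->q3 q3-c->q3

Track how much of `cba` has been matched so far: state q0 is no progress, q3 is the absorbing accept state reached once `cba` has occurred. Intermediate states record partial matches; on a mismatch, fall back to the longest reusable overlap.
        a   b   c  
>  q0   q0  q0  q1 
   q1   q0  q2  q1 
   q2   q3  q0  q1 
 * q3   q3  q3  q3 
(> = start, * = accepting)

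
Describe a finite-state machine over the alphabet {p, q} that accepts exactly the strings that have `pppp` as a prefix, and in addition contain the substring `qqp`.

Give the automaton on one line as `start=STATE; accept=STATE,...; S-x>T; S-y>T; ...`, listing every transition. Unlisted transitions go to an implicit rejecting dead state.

Handle the two conditions separately and then intersect. The first has 6 states tracking whether the input so far still matches the prefix `pppp`; the second has 4 states tracking whether and how much of `qqp` has been seen. A product state is a pair (one from each), accepting exactly when both do.
       p  q 
>  A   B  C 
   B   D  C 
   C   E  F 
   D   G  C 
   E   E  C 
   F   H  F 
   G   I  C 
   H   H  H 
   I   I  J 
   J   I  K 
   K   L  K 
 * L   L  L 
(> = start, * = accepting)

start=A; accept=L; A-p>B; A-q>C; B-p>D; B-q>C; C-p>E; C-q>F; D-p>G; D-q>C; E-p>E; E-q>C; F-p>H; F-q>F; G-p>I; G-q>C; H-p>H; H-q>H; I-p>I; I-q>J; J-p>I; J-q>K; K-p>L; K-q>K; L-p>L; L-q>L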